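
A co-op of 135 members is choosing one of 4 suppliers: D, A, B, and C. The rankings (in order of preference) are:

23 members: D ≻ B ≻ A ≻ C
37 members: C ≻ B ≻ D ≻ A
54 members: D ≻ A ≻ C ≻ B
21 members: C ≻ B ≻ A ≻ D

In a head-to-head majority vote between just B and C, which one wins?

Voters preferring B to C: 23; preferring C to B: 112.
C wins the head-to-head.

C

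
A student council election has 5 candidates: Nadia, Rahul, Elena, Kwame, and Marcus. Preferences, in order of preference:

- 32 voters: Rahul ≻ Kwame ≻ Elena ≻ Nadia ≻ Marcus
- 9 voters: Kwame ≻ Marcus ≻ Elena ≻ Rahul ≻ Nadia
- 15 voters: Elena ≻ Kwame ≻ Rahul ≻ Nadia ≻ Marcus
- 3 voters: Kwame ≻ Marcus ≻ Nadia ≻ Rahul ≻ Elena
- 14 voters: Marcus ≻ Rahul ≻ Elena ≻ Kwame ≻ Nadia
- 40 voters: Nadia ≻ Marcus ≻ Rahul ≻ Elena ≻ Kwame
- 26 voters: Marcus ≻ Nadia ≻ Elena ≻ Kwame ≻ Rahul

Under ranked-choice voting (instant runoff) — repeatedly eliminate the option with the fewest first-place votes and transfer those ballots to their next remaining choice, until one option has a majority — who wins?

Round 1: Nadia 40, Rahul 32, Elena 15, Kwame 12, Marcus 40. Eliminate Kwame.
Round 2: Nadia 40, Rahul 32, Elena 15, Marcus 52. Eliminate Elena.
Round 3: Nadia 40, Rahul 47, Marcus 52. Eliminate Nadia.
Round 4: Rahul 47, Marcus 92. Marcus has a majority.

Marcus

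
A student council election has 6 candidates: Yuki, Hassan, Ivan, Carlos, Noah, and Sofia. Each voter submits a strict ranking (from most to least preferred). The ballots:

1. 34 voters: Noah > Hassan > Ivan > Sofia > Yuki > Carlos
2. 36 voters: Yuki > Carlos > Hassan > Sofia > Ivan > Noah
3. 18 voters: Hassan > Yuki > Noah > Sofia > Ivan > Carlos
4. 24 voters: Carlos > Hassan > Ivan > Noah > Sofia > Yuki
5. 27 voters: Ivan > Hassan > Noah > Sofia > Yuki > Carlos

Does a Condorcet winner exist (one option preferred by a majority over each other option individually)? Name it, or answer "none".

Hassan vs Yuki: 103–36 for Hassan.
Hassan vs Ivan: 112–27 for Hassan.
Hassan vs Carlos: 79–60 for Hassan.
Hassan vs Noah: 105–34 for Hassan.
Hassan vs Sofia: 139–0 for Hassan.
Hassan beats every other option head-to-head.

Hassan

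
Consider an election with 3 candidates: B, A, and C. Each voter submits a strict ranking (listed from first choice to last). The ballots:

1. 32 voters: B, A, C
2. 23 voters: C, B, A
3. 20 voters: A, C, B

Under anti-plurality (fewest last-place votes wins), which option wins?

Last-place votes: B 20, A 23, C 32.
B is ranked last by the fewest voters, so B wins.

B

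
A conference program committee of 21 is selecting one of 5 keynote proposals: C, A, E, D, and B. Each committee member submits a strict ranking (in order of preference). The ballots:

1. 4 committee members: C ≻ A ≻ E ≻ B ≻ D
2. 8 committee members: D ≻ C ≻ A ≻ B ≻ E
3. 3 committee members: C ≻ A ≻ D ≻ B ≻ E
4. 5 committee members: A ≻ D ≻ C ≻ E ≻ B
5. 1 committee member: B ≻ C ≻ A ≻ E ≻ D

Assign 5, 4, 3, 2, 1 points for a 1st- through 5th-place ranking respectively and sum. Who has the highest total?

C: 4·5 + 8·4 + 3·5 + 5·3 + 1·4 = 86
A: 4·4 + 8·3 + 3·4 + 5·5 + 1·3 = 80
E: 4·3 + 8·1 + 3·1 + 5·2 + 1·2 = 35
D: 4·1 + 8·5 + 3·3 + 5·4 + 1·1 = 74
B: 4·2 + 8·2 + 3·2 + 5·1 + 1·5 = 40
C has the highest Borda score (86).

C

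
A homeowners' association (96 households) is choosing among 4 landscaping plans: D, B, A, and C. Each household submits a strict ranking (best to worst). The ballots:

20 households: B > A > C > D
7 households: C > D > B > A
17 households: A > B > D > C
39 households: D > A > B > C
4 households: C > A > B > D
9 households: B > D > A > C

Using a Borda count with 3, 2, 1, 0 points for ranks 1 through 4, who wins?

A

D: 20·0 + 7·2 + 17·1 + 39·3 + 4·0 + 9·2 = 166
B: 20·3 + 7·1 + 17·2 + 39·1 + 4·1 + 9·3 = 171
A: 20·2 + 7·0 + 17·3 + 39·2 + 4·2 + 9·1 = 186
C: 20·1 + 7·3 + 17·0 + 39·0 + 4·3 + 9·0 = 53
A has the highest Borda score (186).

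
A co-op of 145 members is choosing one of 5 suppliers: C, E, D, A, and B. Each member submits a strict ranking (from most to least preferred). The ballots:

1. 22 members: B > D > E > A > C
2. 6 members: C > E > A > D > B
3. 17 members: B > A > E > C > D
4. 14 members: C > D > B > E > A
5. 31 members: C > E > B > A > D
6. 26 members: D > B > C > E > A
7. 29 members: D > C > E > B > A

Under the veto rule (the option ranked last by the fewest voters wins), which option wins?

E

Last-place votes: C 22, E 0, D 48, A 69, B 6.
E is ranked last by the fewest voters, so E wins.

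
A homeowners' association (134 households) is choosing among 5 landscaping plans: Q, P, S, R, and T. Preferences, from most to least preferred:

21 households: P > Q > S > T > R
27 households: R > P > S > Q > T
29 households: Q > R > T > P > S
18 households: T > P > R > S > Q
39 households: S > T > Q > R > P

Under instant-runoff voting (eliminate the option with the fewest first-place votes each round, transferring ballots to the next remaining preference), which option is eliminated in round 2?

Round 1: Q 29, P 21, S 39, R 27, T 18. Eliminate T.
Round 2: Q 29, P 39, S 39, R 27. Eliminate R.

R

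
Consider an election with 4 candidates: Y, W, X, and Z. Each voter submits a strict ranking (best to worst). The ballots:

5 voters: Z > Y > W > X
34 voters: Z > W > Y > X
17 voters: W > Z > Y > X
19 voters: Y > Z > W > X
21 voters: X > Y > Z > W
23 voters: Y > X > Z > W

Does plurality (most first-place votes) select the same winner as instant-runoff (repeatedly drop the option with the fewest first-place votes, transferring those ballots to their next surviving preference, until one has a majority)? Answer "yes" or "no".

Plurality — first-place votes: Y 42, W 17, X 21, Z 39. Winner: Y.
Instant-runoff — R1 Y 42, W 17, X 21, Z 39 (W out); R2 Y 42, X 21, Z 56 (X out); R3 Y 63, Z 56 (Y winner). Winner: Y.
The two methods agree.

yes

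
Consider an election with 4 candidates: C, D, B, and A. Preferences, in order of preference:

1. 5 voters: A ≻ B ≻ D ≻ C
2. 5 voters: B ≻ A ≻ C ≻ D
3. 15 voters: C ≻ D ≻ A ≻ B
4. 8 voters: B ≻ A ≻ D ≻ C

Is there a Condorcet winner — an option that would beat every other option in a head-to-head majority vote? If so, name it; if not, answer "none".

A

A vs C: 18–15 for A.
A vs D: 18–15 for A.
A vs B: 20–13 for A.
A beats every other option head-to-head.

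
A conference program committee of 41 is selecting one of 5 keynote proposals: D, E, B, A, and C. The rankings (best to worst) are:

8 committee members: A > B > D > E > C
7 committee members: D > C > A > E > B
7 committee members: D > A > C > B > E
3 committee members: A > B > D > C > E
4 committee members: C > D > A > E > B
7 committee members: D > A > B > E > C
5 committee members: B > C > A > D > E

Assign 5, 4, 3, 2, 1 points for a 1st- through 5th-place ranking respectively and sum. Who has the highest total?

D

D: 8·3 + 7·5 + 7·5 + 3·3 + 4·4 + 7·5 + 5·2 = 164
E: 8·2 + 7·2 + 7·1 + 3·1 + 4·2 + 7·2 + 5·1 = 67
B: 8·4 + 7·1 + 7·2 + 3·4 + 4·1 + 7·3 + 5·5 = 115
A: 8·5 + 7·3 + 7·4 + 3·5 + 4·3 + 7·4 + 5·3 = 159
C: 8·1 + 7·4 + 7·3 + 3·2 + 4·5 + 7·1 + 5·4 = 110
D has the highest Borda score (164).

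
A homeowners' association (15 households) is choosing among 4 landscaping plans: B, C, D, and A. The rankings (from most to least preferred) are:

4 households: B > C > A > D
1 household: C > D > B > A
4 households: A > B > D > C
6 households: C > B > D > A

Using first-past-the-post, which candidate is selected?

First-place votes: B 4, C 7, D 0, A 4.
C has the most first-place votes.

C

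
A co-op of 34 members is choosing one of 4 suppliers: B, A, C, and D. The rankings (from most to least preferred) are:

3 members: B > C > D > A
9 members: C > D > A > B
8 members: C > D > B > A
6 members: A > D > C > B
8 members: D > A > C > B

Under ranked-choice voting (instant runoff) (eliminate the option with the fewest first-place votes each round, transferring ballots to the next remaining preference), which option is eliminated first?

B

Round 1: B 3, A 6, C 17, D 8. Eliminate B.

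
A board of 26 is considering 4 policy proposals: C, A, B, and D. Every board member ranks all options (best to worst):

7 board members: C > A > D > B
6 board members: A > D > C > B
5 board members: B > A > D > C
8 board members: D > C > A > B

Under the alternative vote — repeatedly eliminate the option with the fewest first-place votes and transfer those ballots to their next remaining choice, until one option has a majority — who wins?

A

Round 1: C 7, A 6, B 5, D 8. Eliminate B.
Round 2: C 7, A 11, D 8. Eliminate C.
Round 3: A 18, D 8. A has a majority.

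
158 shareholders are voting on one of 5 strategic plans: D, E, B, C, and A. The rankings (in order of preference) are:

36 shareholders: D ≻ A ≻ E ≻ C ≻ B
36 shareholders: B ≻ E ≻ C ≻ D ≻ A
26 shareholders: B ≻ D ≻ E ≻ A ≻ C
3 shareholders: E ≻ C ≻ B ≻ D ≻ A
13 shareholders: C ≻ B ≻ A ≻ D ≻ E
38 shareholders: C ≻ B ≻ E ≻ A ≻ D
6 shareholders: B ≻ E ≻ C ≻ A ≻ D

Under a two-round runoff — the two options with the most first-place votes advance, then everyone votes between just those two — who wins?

Round 1 first-place votes: D 36, E 3, B 68, C 51, A 0.
B and C advance.
Runoff: B is preferred to C by 68 voters; C by 90.
C wins the runoff.

C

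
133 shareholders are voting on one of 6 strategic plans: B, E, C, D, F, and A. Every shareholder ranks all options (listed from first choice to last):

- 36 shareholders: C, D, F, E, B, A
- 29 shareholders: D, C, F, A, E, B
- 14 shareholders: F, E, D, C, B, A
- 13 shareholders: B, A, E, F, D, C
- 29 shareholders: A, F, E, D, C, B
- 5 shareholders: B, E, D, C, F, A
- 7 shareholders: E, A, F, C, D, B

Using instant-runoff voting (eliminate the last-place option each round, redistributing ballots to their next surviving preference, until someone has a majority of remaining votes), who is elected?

D

Round 1: B 18, E 7, C 36, D 29, F 14, A 29. Eliminate E.
Round 2: B 18, C 36, D 29, F 14, A 36. Eliminate F.
Round 3: B 18, C 36, D 43, A 36. Eliminate B.
Round 4: C 36, D 48, A 49. Eliminate C.
Round 5: D 84, A 49. D has a majority.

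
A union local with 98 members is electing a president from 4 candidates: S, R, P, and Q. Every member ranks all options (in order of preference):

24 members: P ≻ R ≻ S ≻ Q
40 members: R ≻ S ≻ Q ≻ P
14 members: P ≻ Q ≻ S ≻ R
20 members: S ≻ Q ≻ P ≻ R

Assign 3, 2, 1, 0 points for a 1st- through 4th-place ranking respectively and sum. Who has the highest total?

S

S: 24·1 + 40·2 + 14·1 + 20·3 = 178
R: 24·2 + 40·3 + 14·0 + 20·0 = 168
P: 24·3 + 40·0 + 14·3 + 20·1 = 134
Q: 24·0 + 40·1 + 14·2 + 20·2 = 108
S has the highest Borda score (178).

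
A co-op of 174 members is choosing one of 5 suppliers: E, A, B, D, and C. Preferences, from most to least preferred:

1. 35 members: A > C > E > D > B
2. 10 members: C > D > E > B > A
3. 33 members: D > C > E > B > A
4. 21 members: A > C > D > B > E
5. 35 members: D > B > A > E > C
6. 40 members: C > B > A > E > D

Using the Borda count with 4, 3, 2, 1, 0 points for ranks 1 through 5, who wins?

C

E: 35·2 + 10·2 + 33·2 + 21·0 + 35·1 + 40·1 = 231
A: 35·4 + 10·0 + 33·0 + 21·4 + 35·2 + 40·2 = 374
B: 35·0 + 10·1 + 33·1 + 21·1 + 35·3 + 40·3 = 289
D: 35·1 + 10·3 + 33·4 + 21·2 + 35·4 + 40·0 = 379
C: 35·3 + 10·4 + 33·3 + 21·3 + 35·0 + 40·4 = 467
C has the highest Borda score (467).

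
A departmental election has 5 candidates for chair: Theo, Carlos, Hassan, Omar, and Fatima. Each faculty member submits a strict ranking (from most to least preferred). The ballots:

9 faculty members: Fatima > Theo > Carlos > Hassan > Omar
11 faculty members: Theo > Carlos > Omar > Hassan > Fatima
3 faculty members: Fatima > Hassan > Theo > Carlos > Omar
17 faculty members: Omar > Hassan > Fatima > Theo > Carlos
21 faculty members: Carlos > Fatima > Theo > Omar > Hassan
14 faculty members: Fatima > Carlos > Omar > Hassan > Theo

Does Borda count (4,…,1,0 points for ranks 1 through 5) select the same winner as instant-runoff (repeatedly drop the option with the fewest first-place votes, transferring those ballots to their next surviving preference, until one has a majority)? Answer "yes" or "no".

yes

Borda — scores: Theo 136, Carlos 180, Hassan 94, Omar 139, Fatima 201. Winner: Fatima.
Instant-runoff — R1 Theo 11, Carlos 21, Hassan 0, Omar 17, Fatima 26 (Hassan out); R2 Theo 11, Carlos 21, Omar 17, Fatima 26 (Theo out); R3 Carlos 32, Omar 17, Fatima 26 (Omar out); R4 Carlos 32, Fatima 43 (Fatima winner). Winner: Fatima.
The two methods agree.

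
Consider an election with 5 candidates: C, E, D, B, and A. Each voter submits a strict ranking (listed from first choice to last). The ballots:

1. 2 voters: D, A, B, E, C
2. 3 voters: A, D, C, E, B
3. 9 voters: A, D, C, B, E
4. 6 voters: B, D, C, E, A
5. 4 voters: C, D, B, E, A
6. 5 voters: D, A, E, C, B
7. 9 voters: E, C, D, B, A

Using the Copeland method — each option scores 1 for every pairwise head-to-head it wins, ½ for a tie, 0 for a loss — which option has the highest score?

C: beats E and B; ties A; loses to D → score 2.5.
E: ties A; loses to C, D, and B → score 0.5.
D: beats C, E, B, and A → score 4.
B: beats E; ties A; loses to C and D → score 1.5.
A: ties C, E, and B; loses to D → score 1.5.
D has the best pairwise record.

D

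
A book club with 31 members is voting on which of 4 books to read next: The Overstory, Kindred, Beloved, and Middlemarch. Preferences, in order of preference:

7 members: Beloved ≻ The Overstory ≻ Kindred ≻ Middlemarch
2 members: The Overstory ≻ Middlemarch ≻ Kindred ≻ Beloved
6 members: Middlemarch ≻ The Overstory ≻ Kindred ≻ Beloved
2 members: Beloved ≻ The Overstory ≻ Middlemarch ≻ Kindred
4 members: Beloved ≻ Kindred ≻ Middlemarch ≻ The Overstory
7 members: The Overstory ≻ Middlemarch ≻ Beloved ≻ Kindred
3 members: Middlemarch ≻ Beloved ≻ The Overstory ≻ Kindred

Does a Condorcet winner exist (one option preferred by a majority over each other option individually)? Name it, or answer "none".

Checking pairwise contests:
Beloved beats The Overstory 16–15.
The Overstory beats Kindred 27–4.
Middlemarch beats Beloved 18–13.
The Overstory beats Middlemarch 18–13.
Every option loses at least one head-to-head, so there is no Condorcet winner.

none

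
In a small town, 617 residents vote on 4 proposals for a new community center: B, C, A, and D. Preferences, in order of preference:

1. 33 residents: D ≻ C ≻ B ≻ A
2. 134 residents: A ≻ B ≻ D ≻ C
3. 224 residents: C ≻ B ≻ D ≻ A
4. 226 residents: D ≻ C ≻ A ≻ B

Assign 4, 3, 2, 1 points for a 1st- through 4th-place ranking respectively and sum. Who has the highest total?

C

B: 33·2 + 134·3 + 224·3 + 226·1 = 1366
C: 33·3 + 134·1 + 224·4 + 226·3 = 1807
A: 33·1 + 134·4 + 224·1 + 226·2 = 1245
D: 33·4 + 134·2 + 224·2 + 226·4 = 1752
C has the highest Borda score (1807).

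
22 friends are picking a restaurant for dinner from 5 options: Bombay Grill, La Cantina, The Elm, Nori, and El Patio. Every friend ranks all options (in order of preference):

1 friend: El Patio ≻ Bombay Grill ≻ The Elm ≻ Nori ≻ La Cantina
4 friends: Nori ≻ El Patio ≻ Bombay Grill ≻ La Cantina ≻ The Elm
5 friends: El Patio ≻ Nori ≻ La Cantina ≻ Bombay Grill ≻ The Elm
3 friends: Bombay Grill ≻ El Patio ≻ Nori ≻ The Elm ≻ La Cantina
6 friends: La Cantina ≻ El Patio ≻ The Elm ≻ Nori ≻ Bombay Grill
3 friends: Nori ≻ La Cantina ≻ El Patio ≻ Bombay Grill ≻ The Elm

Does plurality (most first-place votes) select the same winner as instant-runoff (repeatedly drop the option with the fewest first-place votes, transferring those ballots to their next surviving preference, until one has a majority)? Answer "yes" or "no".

Plurality — first-place votes: Bombay Grill 3, La Cantina 6, The Elm 0, Nori 7, El Patio 6. Winner: Nori.
Instant-runoff — R1 Bombay Grill 3, La Cantina 6, The Elm 0, Nori 7, El Patio 6 (The Elm out); R2 Bombay Grill 3, La Cantina 6, Nori 7, El Patio 6 (Bombay Grill out); R3 La Cantina 6, Nori 7, El Patio 9 (La Cantina out); R4 Nori 7, El Patio 15 (El Patio winner). Winner: El Patio.
The two methods disagree.

no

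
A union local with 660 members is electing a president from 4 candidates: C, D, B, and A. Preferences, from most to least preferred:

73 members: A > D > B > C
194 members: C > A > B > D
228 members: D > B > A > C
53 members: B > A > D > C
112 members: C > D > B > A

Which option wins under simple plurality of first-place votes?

First-place votes: C 306, D 228, B 53, A 73.
C has the most first-place votes.

C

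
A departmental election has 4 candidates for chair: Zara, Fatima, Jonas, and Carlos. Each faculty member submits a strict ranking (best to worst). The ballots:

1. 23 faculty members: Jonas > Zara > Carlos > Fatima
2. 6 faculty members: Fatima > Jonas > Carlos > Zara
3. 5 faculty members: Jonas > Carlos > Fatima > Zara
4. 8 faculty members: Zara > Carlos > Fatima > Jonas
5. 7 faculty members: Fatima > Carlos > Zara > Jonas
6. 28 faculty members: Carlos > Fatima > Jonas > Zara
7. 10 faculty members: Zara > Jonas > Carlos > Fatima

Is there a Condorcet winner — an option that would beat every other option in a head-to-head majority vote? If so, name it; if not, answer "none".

none

Checking pairwise contests:
Fatima beats Zara 46–41.
Carlos beats Fatima 74–13.
Fatima beats Jonas 49–38.
Jonas beats Carlos 44–43.
Every option loses at least one head-to-head, so there is no Condorcet winner.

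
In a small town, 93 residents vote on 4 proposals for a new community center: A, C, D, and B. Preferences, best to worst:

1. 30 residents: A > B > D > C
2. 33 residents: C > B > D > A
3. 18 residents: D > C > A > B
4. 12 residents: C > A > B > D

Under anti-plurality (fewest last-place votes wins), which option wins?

D

Last-place votes: A 33, C 30, D 12, B 18.
D is ranked last by the fewest voters, so D wins.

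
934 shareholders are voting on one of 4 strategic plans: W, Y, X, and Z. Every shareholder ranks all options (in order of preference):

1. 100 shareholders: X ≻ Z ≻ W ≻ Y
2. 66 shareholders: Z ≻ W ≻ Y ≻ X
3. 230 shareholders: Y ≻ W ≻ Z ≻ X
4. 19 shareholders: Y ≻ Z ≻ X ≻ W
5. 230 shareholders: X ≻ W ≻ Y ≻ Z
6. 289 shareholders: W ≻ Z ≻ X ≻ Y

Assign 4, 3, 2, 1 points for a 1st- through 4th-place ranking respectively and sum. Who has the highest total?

W: 100·2 + 66·3 + 230·3 + 19·1 + 230·3 + 289·4 = 2953
Y: 100·1 + 66·2 + 230·4 + 19·4 + 230·2 + 289·1 = 1977
X: 100·4 + 66·1 + 230·1 + 19·2 + 230·4 + 289·2 = 2232
Z: 100·3 + 66·4 + 230·2 + 19·3 + 230·1 + 289·3 = 2178
W has the highest Borda score (2953).

W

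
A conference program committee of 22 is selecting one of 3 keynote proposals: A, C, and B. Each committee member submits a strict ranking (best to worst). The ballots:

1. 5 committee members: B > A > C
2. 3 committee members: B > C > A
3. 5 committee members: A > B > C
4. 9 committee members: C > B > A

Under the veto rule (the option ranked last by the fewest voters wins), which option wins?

Last-place votes: A 12, C 10, B 0.
B is ranked last by the fewest voters, so B wins.

B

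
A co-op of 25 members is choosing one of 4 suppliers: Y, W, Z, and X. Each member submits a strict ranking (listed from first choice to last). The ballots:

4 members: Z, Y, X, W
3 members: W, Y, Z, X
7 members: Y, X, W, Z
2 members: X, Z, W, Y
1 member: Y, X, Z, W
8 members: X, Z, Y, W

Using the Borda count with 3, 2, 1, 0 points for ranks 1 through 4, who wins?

Y: 4·2 + 3·2 + 7·3 + 2·0 + 1·3 + 8·1 = 46
W: 4·0 + 3·3 + 7·1 + 2·1 + 1·0 + 8·0 = 18
Z: 4·3 + 3·1 + 7·0 + 2·2 + 1·1 + 8·2 = 36
X: 4·1 + 3·0 + 7·2 + 2·3 + 1·2 + 8·3 = 50
X has the highest Borda score (50).

X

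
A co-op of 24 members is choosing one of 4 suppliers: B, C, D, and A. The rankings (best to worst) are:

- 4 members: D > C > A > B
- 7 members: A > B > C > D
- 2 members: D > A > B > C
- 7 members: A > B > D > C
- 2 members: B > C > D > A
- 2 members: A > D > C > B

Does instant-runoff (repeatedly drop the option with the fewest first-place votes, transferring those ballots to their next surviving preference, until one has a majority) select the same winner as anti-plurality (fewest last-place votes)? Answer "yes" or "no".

Instant-runoff — R1 B 2, C 0, D 6, A 16 (A winner). Winner: A.
Anti-plurality — last-place votes: B 6, C 9, D 7, A 2. Winner: A.
The two methods agree.

yes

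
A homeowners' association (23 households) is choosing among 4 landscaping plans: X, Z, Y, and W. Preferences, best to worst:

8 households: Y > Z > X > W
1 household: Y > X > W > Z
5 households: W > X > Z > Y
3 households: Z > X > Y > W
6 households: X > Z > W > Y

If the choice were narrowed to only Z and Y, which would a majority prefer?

Z

Voters preferring Z to Y: 14; preferring Y to Z: 9.
Z wins the head-to-head.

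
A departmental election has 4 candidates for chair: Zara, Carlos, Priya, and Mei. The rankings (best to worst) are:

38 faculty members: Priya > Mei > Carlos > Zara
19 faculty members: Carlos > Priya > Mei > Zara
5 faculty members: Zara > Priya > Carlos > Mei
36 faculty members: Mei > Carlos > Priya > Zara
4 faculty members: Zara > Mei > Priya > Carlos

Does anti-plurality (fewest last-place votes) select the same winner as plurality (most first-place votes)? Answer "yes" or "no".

yes

Anti-plurality — last-place votes: Zara 93, Carlos 4, Priya 0, Mei 5. Winner: Priya.
Plurality — first-place votes: Zara 9, Carlos 19, Priya 38, Mei 36. Winner: Priya.
The two methods agree.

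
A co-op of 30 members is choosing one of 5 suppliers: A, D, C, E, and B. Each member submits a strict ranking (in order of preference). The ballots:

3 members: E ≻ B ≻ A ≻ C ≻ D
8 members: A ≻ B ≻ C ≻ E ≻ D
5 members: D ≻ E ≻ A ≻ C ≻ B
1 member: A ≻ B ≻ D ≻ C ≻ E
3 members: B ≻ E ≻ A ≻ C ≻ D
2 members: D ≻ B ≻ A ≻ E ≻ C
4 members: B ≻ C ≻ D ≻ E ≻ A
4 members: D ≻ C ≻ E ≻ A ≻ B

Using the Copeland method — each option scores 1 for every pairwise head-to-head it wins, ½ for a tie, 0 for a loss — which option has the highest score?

A: beats C and B; ties D; loses to E → score 2.5.
D: beats E; ties A; loses to C and B → score 1.5.
C: beats D and E; loses to A and B → score 2.
E: beats A; loses to D, C, and B → score 1.
B: beats D, C, and E; loses to A → score 3.
B has the best pairwise record.

B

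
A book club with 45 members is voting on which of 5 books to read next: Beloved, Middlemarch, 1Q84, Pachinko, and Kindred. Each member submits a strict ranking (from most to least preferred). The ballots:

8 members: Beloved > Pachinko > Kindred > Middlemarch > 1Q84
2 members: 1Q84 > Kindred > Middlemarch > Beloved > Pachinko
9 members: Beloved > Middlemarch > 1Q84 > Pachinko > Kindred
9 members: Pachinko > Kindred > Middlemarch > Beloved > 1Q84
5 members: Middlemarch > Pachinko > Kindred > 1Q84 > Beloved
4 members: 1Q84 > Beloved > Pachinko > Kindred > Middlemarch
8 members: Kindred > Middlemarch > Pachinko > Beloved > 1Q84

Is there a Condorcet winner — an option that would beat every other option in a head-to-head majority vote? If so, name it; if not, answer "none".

none

Checking pairwise contests:
Middlemarch beats Beloved 24–21.
Kindred beats Middlemarch 31–14.
Beloved beats 1Q84 34–11.
Beloved beats Pachinko 23–22.
Pachinko beats Kindred 35–10.
Every option loses at least one head-to-head, so there is no Condorcet winner.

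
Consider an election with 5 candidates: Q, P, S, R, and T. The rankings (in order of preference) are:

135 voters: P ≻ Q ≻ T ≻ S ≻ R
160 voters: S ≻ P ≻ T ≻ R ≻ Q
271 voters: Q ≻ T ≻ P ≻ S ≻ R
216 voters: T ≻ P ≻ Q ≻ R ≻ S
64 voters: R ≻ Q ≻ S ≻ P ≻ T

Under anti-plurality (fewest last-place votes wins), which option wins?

Last-place votes: Q 160, P 0, S 216, R 406, T 64.
P is ranked last by the fewest voters, so P wins.

P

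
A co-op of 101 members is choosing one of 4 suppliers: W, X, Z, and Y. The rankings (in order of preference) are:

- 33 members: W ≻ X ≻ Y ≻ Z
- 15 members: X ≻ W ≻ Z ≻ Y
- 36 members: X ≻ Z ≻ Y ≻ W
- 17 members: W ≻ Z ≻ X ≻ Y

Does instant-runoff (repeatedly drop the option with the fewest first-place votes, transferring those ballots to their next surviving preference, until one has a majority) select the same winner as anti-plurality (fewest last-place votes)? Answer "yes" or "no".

yes

Instant-runoff — R1 W 50, X 51, Z 0, Y 0 (X winner). Winner: X.
Anti-plurality — last-place votes: W 36, X 0, Z 33, Y 32. Winner: X.
The two methods agree.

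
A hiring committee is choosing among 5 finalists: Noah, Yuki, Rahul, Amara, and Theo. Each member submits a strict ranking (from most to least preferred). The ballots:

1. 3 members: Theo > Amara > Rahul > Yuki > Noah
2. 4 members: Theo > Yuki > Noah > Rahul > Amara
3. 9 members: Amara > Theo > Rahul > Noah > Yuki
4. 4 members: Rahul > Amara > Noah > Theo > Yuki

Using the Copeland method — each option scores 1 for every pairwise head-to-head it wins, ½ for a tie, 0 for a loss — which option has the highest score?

Noah: beats Yuki; loses to Rahul, Amara, and Theo → score 1.
Yuki: loses to Noah, Rahul, Amara, and Theo → score 0.
Rahul: beats Noah and Yuki; loses to Amara and Theo → score 2.
Amara: beats Noah, Yuki, Rahul, and Theo → score 4.
Theo: beats Noah, Yuki, and Rahul; loses to Amara → score 3.
Amara has the best pairwise record.

Amara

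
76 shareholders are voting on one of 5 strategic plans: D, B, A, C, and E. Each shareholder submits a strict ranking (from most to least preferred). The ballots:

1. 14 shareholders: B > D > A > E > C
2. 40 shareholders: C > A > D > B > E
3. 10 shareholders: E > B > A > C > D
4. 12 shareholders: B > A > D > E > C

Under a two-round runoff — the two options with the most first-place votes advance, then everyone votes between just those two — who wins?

C

Round 1 first-place votes: D 0, B 26, A 0, C 40, E 10.
C and B advance.
Runoff: C is preferred to B by 40 voters; B by 36.
C wins the runoff.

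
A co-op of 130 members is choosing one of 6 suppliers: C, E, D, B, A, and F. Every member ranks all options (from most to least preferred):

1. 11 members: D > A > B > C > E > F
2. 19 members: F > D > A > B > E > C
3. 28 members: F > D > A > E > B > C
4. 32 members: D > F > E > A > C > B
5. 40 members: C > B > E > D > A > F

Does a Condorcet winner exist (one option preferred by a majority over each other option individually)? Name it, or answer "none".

D vs C: 90–40 for D.
D vs E: 90–40 for D.
D vs B: 90–40 for D.
D vs A: 130–0 for D.
D vs F: 83–47 for D.
D beats every other option head-to-head.

D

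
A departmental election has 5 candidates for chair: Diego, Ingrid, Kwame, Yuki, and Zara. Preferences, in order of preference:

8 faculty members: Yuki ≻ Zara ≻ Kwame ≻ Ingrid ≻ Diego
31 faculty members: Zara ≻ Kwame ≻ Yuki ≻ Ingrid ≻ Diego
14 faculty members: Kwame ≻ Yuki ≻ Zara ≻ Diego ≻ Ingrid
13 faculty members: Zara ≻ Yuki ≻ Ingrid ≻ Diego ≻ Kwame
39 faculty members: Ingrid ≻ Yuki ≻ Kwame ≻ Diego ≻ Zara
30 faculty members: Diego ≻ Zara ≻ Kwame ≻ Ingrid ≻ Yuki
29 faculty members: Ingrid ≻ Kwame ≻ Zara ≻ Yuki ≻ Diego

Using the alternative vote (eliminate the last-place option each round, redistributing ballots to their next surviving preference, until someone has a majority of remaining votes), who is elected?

Zara

Round 1: Diego 30, Ingrid 68, Kwame 14, Yuki 8, Zara 44. Eliminate Yuki.
Round 2: Diego 30, Ingrid 68, Kwame 14, Zara 52. Eliminate Kwame.
Round 3: Diego 30, Ingrid 68, Zara 66. Eliminate Diego.
Round 4: Ingrid 68, Zara 96. Zara has a majority.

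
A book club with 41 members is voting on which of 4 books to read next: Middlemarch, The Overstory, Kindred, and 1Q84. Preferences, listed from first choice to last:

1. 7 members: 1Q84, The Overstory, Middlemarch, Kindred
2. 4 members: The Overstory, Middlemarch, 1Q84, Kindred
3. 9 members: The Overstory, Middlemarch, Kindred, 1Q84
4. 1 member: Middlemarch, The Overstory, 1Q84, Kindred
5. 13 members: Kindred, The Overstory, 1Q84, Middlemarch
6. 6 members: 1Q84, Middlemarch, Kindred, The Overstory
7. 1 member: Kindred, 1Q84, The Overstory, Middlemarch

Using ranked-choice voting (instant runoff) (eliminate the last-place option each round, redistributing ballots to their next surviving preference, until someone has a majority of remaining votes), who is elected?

The Overstory

Round 1: Middlemarch 1, The Overstory 13, Kindred 14, 1Q84 13. Eliminate Middlemarch.
Round 2: The Overstory 14, Kindred 14, 1Q84 13. Eliminate 1Q84.
Round 3: The Overstory 21, Kindred 20. The Overstory has a majority.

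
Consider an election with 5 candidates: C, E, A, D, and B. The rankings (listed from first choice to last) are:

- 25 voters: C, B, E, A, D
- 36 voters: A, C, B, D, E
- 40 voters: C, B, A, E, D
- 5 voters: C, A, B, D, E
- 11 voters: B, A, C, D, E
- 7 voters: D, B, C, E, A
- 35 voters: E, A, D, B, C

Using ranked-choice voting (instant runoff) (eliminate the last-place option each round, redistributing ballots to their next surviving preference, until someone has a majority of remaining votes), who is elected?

A

Round 1: C 70, E 35, A 36, D 7, B 11. Eliminate D.
Round 2: C 70, E 35, A 36, B 18. Eliminate B.
Round 3: C 77, E 35, A 47. Eliminate E.
Round 4: C 77, A 82. A has a majority.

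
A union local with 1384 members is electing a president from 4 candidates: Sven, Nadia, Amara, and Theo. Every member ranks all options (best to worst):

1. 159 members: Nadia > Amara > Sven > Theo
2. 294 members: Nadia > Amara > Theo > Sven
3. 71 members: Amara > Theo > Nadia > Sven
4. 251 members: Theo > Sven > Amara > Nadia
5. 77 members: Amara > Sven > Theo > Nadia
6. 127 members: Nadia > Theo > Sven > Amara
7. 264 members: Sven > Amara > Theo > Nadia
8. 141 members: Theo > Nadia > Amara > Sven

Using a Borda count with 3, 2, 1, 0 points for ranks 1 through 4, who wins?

Amara

Sven: 159·1 + 294·0 + 71·0 + 251·2 + 77·2 + 127·1 + 264·3 + 141·0 = 1734
Nadia: 159·3 + 294·3 + 71·1 + 251·0 + 77·0 + 127·3 + 264·0 + 141·2 = 2093
Amara: 159·2 + 294·2 + 71·3 + 251·1 + 77·3 + 127·0 + 264·2 + 141·1 = 2270
Theo: 159·0 + 294·1 + 71·2 + 251·3 + 77·1 + 127·2 + 264·1 + 141·3 = 2207
Amara has the highest Borda score (2270).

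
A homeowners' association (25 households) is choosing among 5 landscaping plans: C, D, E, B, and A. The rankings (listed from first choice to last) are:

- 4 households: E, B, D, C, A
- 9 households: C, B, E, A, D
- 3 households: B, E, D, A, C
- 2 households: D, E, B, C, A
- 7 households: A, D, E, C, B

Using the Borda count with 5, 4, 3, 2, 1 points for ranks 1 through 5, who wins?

C: 4·2 + 9·5 + 3·1 + 2·2 + 7·2 = 74
D: 4·3 + 9·1 + 3·3 + 2·5 + 7·4 = 68
E: 4·5 + 9·3 + 3·4 + 2·4 + 7·3 = 88
B: 4·4 + 9·4 + 3·5 + 2·3 + 7·1 = 80
A: 4·1 + 9·2 + 3·2 + 2·1 + 7·5 = 65
E has the highest Borda score (88).

E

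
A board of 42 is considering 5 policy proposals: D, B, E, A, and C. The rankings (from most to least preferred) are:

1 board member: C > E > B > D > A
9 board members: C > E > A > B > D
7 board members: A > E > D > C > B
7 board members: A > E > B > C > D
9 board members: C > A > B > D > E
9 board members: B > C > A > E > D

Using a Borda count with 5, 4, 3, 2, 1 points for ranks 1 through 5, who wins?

A

D: 1·2 + 9·1 + 7·3 + 7·1 + 9·2 + 9·1 = 66
B: 1·3 + 9·2 + 7·1 + 7·3 + 9·3 + 9·5 = 121
E: 1·4 + 9·4 + 7·4 + 7·4 + 9·1 + 9·2 = 123
A: 1·1 + 9·3 + 7·5 + 7·5 + 9·4 + 9·3 = 161
C: 1·5 + 9·5 + 7·2 + 7·2 + 9·5 + 9·4 = 159
A has the highest Borda score (161).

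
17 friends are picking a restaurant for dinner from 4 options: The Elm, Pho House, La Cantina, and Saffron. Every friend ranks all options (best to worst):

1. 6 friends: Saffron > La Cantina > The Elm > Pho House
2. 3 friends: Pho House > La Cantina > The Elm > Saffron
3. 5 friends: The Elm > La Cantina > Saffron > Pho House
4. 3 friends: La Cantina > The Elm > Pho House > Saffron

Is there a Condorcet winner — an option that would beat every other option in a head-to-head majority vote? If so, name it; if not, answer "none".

La Cantina

La Cantina vs The Elm: 12–5 for La Cantina.
La Cantina vs Pho House: 14–3 for La Cantina.
La Cantina vs Saffron: 11–6 for La Cantina.
La Cantina beats every other option head-to-head.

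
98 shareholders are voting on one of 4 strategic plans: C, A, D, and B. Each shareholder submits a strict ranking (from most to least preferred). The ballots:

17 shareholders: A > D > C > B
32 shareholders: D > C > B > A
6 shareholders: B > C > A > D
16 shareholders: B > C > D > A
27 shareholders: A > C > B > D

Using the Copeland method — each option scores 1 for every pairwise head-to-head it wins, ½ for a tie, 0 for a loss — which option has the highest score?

C: beats A and B; ties D → score 2.5.
A: beats D; loses to C and B → score 1.
D: ties C and B; loses to A → score 1.
B: beats A; ties D; loses to C → score 1.5.
C has the best pairwise record.

C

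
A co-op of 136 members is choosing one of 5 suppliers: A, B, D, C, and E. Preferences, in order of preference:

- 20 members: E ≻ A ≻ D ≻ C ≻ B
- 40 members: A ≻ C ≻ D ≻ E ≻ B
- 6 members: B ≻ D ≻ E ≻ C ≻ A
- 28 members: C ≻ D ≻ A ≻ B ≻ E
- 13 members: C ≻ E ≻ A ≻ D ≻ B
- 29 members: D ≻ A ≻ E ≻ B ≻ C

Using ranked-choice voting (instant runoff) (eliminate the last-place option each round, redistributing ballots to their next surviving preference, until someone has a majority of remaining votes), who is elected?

Round 1: A 40, B 6, D 29, C 41, E 20. Eliminate B.
Round 2: A 40, D 35, C 41, E 20. Eliminate E.
Round 3: A 60, D 35, C 41. Eliminate D.
Round 4: A 89, C 47. A has a majority.

A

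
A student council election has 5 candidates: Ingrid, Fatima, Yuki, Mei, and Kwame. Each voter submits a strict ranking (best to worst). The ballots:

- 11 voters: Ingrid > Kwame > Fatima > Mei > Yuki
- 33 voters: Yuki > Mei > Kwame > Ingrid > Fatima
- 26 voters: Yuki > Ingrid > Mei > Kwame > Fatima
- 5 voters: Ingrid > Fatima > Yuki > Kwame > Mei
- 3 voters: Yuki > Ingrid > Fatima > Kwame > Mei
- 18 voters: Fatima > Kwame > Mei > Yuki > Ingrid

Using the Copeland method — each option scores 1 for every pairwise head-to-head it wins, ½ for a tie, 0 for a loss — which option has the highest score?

Ingrid: beats Fatima; loses to Yuki, Mei, and Kwame → score 1.
Fatima: loses to Ingrid, Yuki, Mei, and Kwame → score 0.
Yuki: beats Ingrid, Fatima, Mei, and Kwame → score 4.
Mei: beats Ingrid, Fatima, and Kwame; loses to Yuki → score 3.
Kwame: beats Ingrid and Fatima; loses to Yuki and Mei → score 2.
Yuki has the best pairwise record.

Yuki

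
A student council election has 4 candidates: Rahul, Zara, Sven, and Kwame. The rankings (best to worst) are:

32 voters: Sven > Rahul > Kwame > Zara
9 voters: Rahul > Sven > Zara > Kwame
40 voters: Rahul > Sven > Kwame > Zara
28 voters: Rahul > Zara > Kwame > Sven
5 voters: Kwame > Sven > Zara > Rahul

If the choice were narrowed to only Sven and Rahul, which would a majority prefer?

Rahul

Voters preferring Sven to Rahul: 37; preferring Rahul to Sven: 77.
Rahul wins the head-to-head.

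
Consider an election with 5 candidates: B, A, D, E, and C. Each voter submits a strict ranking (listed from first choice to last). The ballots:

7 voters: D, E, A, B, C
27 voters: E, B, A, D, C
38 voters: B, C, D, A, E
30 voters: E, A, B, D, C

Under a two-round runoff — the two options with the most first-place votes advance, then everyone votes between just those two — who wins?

E

Round 1 first-place votes: B 38, A 0, D 7, E 57, C 0.
E and B advance.
Runoff: E is preferred to B by 64 voters; B by 38.
E wins the runoff.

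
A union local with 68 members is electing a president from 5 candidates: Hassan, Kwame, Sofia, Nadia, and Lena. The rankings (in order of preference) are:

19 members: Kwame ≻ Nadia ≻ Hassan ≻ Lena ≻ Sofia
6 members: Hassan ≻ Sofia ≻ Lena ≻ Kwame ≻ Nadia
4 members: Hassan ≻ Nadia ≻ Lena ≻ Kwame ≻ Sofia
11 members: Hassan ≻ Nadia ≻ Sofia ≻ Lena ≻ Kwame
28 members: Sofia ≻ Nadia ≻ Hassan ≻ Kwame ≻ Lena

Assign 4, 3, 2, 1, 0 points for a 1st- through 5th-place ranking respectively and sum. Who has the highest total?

Nadia

Hassan: 19·2 + 6·4 + 4·4 + 11·4 + 28·2 = 178
Kwame: 19·4 + 6·1 + 4·1 + 11·0 + 28·1 = 114
Sofia: 19·0 + 6·3 + 4·0 + 11·2 + 28·4 = 152
Nadia: 19·3 + 6·0 + 4·3 + 11·3 + 28·3 = 186
Lena: 19·1 + 6·2 + 4·2 + 11·1 + 28·0 = 50
Nadia has the highest Borda score (186).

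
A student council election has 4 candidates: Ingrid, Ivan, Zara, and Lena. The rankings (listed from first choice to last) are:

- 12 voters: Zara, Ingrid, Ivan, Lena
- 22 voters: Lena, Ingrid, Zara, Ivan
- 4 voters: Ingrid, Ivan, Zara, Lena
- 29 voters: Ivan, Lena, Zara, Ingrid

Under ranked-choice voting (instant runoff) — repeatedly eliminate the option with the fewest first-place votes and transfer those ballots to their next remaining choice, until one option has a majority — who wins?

Ivan

Round 1: Ingrid 4, Ivan 29, Zara 12, Lena 22. Eliminate Ingrid.
Round 2: Ivan 33, Zara 12, Lena 22. Eliminate Zara.
Round 3: Ivan 45, Lena 22. Ivan has a majority.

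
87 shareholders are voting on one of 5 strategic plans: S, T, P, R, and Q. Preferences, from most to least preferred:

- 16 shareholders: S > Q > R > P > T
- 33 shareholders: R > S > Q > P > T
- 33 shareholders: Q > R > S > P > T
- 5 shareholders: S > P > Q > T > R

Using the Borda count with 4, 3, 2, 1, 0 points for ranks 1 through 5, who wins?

S: 16·4 + 33·3 + 33·2 + 5·4 = 249
T: 16·0 + 33·0 + 33·0 + 5·1 = 5
P: 16·1 + 33·1 + 33·1 + 5·3 = 97
R: 16·2 + 33·4 + 33·3 + 5·0 = 263
Q: 16·3 + 33·2 + 33·4 + 5·2 = 256
R has the highest Borda score (263).

R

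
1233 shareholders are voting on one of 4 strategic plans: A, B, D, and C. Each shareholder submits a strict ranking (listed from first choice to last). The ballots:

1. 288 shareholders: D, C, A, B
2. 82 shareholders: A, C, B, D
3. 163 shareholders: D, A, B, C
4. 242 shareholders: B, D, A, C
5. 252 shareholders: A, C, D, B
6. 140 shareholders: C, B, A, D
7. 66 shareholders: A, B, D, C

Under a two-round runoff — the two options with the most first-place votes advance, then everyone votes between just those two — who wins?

D

Round 1 first-place votes: A 400, B 242, D 451, C 140.
D and A advance.
Runoff: D is preferred to A by 693 voters; A by 540.
D wins the runoff.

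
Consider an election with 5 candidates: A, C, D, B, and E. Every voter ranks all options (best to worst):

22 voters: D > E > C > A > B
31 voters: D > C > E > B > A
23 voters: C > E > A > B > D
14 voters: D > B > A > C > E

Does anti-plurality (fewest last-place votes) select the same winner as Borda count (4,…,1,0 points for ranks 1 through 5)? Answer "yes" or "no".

Anti-plurality — last-place votes: A 31, C 0, D 23, B 22, E 14. Winner: C.
Borda — scores: A 96, C 243, D 268, B 96, E 197. Winner: D.
The two methods disagree.

no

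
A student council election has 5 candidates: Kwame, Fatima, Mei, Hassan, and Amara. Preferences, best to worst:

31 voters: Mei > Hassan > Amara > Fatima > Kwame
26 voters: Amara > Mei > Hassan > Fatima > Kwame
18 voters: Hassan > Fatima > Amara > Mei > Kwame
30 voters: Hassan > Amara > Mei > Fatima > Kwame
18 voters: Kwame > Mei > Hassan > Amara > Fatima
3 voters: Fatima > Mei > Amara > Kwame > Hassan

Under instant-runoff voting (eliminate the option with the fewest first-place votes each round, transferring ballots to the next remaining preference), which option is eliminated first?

Fatima

Round 1: Kwame 18, Fatima 3, Mei 31, Hassan 48, Amara 26. Eliminate Fatima.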